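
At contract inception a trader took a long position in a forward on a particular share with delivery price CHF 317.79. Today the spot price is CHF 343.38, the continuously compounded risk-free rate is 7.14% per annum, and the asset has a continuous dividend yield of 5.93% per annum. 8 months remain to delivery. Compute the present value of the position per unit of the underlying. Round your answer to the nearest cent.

Current fair forward for the remaining 8 months: F = S·e^((r − q)·T), (r − q) = 0.0714 − 0.0593 = 0.0121
F = 343.38 · e^(0.0121 × 8/12) = 343.38 × 1.008099 = 346.1610
Value of long forward = (F − K)·e^(−rT) = (346.1610 − 317.79) · e^(−0.0714·8/12)
= 28.3710 × 0.953515 = 27.05

CHF 27.05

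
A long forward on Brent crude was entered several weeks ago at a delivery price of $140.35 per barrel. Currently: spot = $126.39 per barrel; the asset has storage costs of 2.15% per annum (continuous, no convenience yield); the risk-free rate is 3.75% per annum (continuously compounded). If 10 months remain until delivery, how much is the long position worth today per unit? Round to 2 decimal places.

Current fair forward for the remaining 10 months: F = S·e^((r + u)·T), (r + u) = 0.0375 + 0.0215 = 0.0590
F = 126.39 · e^(0.0590 × 10/12) = 126.39 × 1.050395 = 132.7594
Value of long forward = (F − K)·e^(−rT) = (132.7594 − 140.35) · e^(−0.0375·10/12)
= -7.5906 × 0.969233 = -7.36

-$7.36 per barrel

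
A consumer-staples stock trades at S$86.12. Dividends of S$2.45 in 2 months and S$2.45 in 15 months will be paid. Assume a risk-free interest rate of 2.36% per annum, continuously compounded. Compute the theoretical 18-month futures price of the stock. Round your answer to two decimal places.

PV(dividends) I = 2.45·e^(−0.0236·2/12) + 2.45·e^(−0.0236·15/12)
I = 2.4404 + 2.3788 = 4.8192
F = (S − I)·e^(rT) = (86.12 − 4.8192) · e^(0.0236·18/12)
= 81.3008 · e^0.035400 = 81.3008 × 1.036034 = S$84.23

S$84.23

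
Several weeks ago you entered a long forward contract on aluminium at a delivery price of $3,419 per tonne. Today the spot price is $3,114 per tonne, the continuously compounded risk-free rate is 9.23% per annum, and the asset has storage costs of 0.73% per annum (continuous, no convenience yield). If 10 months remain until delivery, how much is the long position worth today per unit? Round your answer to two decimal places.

Current fair forward for the remaining 10 months: F = S·e^((r + u)·T), (r + u) = 0.0923 + 0.0073 = 0.0996
F = 3114 · e^(0.0996 × 10/12) = 3114 × 1.08654181 = 3383.4912
Value of long forward = (F − K)·e^(−rT) = (3383.4912 − 3419) · e^(−0.0923·10/12)
= -35.5088 × 0.92596701 = -32.88

-$32.88 per tonne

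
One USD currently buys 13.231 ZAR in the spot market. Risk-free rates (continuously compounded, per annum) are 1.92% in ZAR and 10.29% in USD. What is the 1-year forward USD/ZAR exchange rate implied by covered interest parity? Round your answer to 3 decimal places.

12.169

F = S·e^((r_ZAR − r_USD)T) = 13.231 · e^((0.0192 − 0.1029) × 12/12)
= 13.231 · e^-0.083700 = 13.231 × 0.919707
F = 12.169 ZAR per USD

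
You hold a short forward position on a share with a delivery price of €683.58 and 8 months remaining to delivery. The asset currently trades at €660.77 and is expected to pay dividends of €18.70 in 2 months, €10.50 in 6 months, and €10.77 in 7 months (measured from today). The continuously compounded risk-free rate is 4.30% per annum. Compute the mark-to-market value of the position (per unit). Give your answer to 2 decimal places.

PV(remaining dividends) I = 18.70·e^(−0.0430·2/12) + 10.50·e^(−0.0430·6/12) + 10.77·e^(−0.0430·7/12) = 39.3463
Current forward F = (S − I)·e^(rT) = (660.77 − 39.3463)·e^(0.0430·8/12) = 621.4237 × 1.029082 = 639.4959
Value (long) = (F − K)·e^(−rT) = (639.4959 − 683.58) × 0.971740 = -42.8383
Short position value = −(long value) = €42.84

€42.84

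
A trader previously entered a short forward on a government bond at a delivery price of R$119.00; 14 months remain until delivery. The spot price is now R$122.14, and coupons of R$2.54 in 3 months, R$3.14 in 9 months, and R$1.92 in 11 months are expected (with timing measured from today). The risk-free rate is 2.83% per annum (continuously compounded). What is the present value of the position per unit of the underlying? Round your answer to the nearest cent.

R$0.46

PV(remaining coupons) I = 2.54·e^(−0.0283·3/12) + 3.14·e^(−0.0283·9/12) + 1.92·e^(−0.0283·11/12) = 7.4670
Current forward F = (S − I)·e^(rT) = (122.14 − 7.4670)·e^(0.0283·14/12) = 114.6730 × 1.033568 = 118.5223
Value (long) = (F − K)·e^(−rT) = (118.5223 − 119.00) × 0.967522 = -0.4622
Short position value = −(long value) = R$0.46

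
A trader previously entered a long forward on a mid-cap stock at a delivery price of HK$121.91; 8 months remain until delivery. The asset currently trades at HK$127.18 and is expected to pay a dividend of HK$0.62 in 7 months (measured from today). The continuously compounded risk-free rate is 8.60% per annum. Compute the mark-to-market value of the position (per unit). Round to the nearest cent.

PV(remaining dividends) I = 0.62·e^(−0.0860·7/12) = 0.5897
Current forward F = (S − I)·e^(rT) = (127.18 − 0.5897)·e^(0.0860·8/12) = 126.5903 × 1.059009 = 134.0603
Value (long) = (F − K)·e^(−rT) = (134.0603 − 121.91) × 0.944279 = 11.4733
Value = HK$11.47

HK$11.47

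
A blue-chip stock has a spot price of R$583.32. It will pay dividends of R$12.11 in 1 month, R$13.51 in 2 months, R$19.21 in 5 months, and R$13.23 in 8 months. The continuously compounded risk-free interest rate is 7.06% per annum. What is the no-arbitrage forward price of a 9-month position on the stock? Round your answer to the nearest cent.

PV(dividends) I = 12.11·e^(−0.0706·1/12) + 13.51·e^(−0.0706·2/12) + 19.21·e^(−0.0706·5/12) + 13.23·e^(−0.0706·8/12)
I = 12.0390 + 13.3520 + 18.6531 + 12.6217 = 56.6658
F = (S − I)·e^(rT) = (583.32 − 56.6658) · e^(0.0706·9/12)
= 526.6542 · e^0.052950 = 526.6542 × 1.054377 = R$555.29

R$555.29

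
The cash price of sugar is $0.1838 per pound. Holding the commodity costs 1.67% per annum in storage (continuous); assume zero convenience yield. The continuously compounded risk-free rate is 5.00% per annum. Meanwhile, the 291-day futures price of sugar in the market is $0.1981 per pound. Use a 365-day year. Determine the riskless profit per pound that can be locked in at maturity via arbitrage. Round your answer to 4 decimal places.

Fair futures: F* = S·e^(carry·T), with carry = (r + u) = 0.0500 + 0.0167 = 0.0667
F* = 0.1838 · e^(0.0667 × 291/365) = 0.1838 · e^0.053177 = 0.1838 × 1.054616 = $0.1938
Market $0.1981 > fair $0.1938: forward overpriced → cash-and-carry (buy spot, short the forward).
At maturity, profit = |F_mkt − F*| = |0.1981 − 0.1938| = $0.0043 per pound

$0.0043 per pound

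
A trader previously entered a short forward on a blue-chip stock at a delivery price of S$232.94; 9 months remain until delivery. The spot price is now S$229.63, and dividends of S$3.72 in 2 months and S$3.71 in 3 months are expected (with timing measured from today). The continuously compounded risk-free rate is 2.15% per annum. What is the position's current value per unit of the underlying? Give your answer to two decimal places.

S$6.98

PV(remaining dividends) I = 3.72·e^(−0.0215·2/12) + 3.71·e^(−0.0215·3/12) = 7.3968
Current forward F = (S − I)·e^(rT) = (229.63 − 7.3968)·e^(0.0215·9/12) = 222.2332 × 1.016256 = 225.8458
Value (long) = (F − K)·e^(−rT) = (225.8458 − 232.94) × 0.984004 = -6.9807
Short position value = −(long value) = S$6.98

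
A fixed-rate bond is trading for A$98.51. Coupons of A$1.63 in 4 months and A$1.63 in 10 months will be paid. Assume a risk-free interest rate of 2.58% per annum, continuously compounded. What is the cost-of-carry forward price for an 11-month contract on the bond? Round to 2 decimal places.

PV(coupons) I = 1.63·e^(−0.0258·4/12) + 1.63·e^(−0.0258·10/12)
I = 1.6160 + 1.5953 = 3.2113
F = (S − I)·e^(rT) = (98.51 − 3.2113) · e^(0.0258·11/12)
= 95.2987 · e^0.023650 = 95.2987 × 1.023932 = A$97.58

A$97.58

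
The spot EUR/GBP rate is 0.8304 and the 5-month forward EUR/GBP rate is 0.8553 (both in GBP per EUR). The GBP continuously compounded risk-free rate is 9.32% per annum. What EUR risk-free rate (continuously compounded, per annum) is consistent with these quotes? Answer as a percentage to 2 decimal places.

F = S·e^((r_GBP − r_EUR)T) ⇒ r_EUR = r_GBP − ln(F/S)/T
ln(0.8553/0.8304) = 0.029545; /(5/12) = 0.070908
r_EUR = 0.0932 − 0.070908 = 0.022292
r_EUR = 2.23%

2.23%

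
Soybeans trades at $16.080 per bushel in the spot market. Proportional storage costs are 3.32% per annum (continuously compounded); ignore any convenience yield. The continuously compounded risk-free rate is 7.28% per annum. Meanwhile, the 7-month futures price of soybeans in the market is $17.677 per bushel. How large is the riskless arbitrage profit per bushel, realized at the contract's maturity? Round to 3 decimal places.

$0.571 per bushel

Fair futures: F* = S·e^(carry·T), with carry = (r + u) = 0.0728 + 0.0332 = 0.1060
F* = 16.080 · e^(0.1060 × 7/12) = 16.080 · e^0.061833 = 16.080 × 1.063785 = $17.1057
Market $17.677 > fair $17.1057: forward overpriced → cash-and-carry (buy spot, short the forward).
At maturity, profit = |F_mkt − F*| = |17.677 − 17.1057| = $0.571 per bushel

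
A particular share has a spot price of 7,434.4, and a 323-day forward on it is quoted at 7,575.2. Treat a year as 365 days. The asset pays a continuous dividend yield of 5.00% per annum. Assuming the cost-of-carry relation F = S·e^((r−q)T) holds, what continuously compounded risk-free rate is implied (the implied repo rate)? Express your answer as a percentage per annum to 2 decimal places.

From F = S·e^((r−q)T): (r − q) = ln(F/S)/T
ln(7575.2/7434.4) = ln(1.018939) = 0.018762
(r − q) = 0.018762 / (323/365) = 0.021202
r = ln(F/S)/T + q = 0.021202 + 0.0500 = 0.071202
r = 7.12%

7.12%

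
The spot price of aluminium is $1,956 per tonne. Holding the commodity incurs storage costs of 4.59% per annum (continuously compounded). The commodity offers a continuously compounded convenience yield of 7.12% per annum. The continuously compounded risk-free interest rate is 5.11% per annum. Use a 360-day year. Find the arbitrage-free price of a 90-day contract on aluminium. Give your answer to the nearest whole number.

Net carry = r + u − y = 0.0511 + 0.0459 − 0.0712 = 0.0258
F = S·e^((r+u−y)T) = 1956 · e^(0.0258 × 90/360) = 1956 · e^0.006450
= 1956 × 1.006471 = $1,969 per tonne

$1,969 per tonne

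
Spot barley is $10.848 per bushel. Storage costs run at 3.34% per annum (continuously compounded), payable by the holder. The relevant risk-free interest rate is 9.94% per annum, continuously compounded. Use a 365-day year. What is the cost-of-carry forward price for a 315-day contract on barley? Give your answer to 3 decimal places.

$12.165 per bushel

Net carry = r + u − y = 0.0994 + 0.0334 − 0.0000 = 0.1328
F = S·e^((r+u−y)T) = 10.848 · e^(0.1328 × 315/365) = 10.848 · e^0.114608
= 10.848 × 1.121434 = $12.165 per bushel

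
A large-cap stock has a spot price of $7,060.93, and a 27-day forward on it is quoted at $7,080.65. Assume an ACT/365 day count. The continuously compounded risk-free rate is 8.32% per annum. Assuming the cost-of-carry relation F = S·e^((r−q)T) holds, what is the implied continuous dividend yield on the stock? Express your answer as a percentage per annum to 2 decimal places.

From F = S·e^((r−q)T): (r − q) = ln(F/S)/T
ln(7080.65/7060.93) = ln(1.002793) = 0.002789
(r − q) = 0.002789 / (27/365) = 0.037703
q = r − ln(F/S)/T = 0.0832 − 0.037703 = 0.045497
q = 4.55%

4.55%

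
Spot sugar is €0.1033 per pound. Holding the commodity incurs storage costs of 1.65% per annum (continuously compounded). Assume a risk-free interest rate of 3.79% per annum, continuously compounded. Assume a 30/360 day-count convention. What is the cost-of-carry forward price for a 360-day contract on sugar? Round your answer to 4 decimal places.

Net carry = r + u − y = 0.0379 + 0.0165 − 0.0000 = 0.0544
F = S·e^((r+u−y)T) = 0.1033 · e^(0.0544 × 360/360) = 0.1033 · e^0.054400
= 0.1033 × 1.055907 = €0.1091 per pound

€0.1091 per pound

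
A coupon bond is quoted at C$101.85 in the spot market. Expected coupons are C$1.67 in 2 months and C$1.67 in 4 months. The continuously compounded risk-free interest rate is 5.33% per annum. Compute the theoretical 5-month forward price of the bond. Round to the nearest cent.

C$100.77

PV(coupons) I = 1.67·e^(−0.0533·2/12) + 1.67·e^(−0.0533·4/12)
I = 1.6552 + 1.6406 = 3.2958
F = (S − I)·e^(rT) = (101.85 − 3.2958) · e^(0.0533·5/12)
= 98.5542 · e^0.022208 = 98.5542 × 1.022456 = C$100.77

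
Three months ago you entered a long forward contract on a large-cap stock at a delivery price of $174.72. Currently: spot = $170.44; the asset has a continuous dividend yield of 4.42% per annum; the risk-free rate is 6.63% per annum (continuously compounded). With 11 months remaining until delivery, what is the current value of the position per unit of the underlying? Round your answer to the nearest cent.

-$0.75

Current fair forward for the remaining 11 months: F = S·e^((r − q)·T), (r − q) = 0.0663 − 0.0442 = 0.0221
F = 170.44 · e^(0.0221 × 11/12) = 170.44 × 1.020465 = 173.9281
Value of long forward = (F − K)·e^(−rT) = (173.9281 − 174.72) · e^(−0.0663·11/12)
= -0.7919 × 0.941035 = -0.75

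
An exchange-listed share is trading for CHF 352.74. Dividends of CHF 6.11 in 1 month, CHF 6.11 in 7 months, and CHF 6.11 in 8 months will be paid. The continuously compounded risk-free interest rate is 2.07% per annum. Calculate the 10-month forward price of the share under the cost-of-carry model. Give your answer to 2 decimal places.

PV(dividends) I = 6.11·e^(−0.0207·1/12) + 6.11·e^(−0.0207·7/12) + 6.11·e^(−0.0207·8/12)
I = 6.0995 + 6.0367 + 6.0263 = 18.1625
F = (S − I)·e^(rT) = (352.74 − 18.1625) · e^(0.0207·10/12)
= 334.5775 · e^0.017250 = 334.5775 × 1.017400 = CHF 340.40

CHF 340.40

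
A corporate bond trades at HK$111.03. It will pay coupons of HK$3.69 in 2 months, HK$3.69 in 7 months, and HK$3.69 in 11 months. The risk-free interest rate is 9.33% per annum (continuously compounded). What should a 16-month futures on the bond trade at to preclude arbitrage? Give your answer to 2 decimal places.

HK$113.83

PV(coupons) I = 3.69·e^(−0.0933·2/12) + 3.69·e^(−0.0933·7/12) + 3.69·e^(−0.0933·11/12)
I = 3.6331 + 3.4945 + 3.3875 = 10.5151
F = (S − I)·e^(rT) = (111.03 − 10.5151) · e^(0.0933·16/12)
= 100.5149 · e^0.124400 = 100.5149 × 1.132469 = HK$113.83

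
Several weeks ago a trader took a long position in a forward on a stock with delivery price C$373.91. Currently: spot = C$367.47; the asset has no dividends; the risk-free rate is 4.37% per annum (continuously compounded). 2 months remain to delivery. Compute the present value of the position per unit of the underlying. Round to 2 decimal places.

-C$3.73

Current fair forward for the remaining 2 months: F = S·e^(r·T), r = 0.0437
F = 367.47 · e^(0.0437 × 2/12) = 367.47 × 1.007310 = 370.1562
Value of long forward = (F − K)·e^(−rT) = (370.1562 − 373.91) · e^(−0.0437·2/12)
= -3.7538 × 0.992743 = -3.73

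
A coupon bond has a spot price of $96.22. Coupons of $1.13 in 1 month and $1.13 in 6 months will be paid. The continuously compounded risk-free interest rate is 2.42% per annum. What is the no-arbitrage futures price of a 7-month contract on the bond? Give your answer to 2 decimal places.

PV(coupons) I = 1.13·e^(−0.0242·1/12) + 1.13·e^(−0.0242·6/12)
I = 1.1277 + 1.1164 = 2.2441
F = (S − I)·e^(rT) = (96.22 − 2.2441) · e^(0.0242·7/12)
= 93.9759 · e^0.014117 = 93.9759 × 1.014217 = $95.31

$95.31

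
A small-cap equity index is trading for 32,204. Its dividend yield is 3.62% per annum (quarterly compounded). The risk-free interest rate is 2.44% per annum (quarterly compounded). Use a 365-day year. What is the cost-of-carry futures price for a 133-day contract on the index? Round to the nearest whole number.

F = S · (1+r/4)^(4T) / (1+q/4)^(4T)
= 32204 × 1.008903 / 1.013218 = 32204 × 0.995741
F = 32,067

32,067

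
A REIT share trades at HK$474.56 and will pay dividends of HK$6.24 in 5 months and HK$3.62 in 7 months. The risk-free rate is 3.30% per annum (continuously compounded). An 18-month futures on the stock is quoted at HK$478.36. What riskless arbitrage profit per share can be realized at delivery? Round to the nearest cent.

PV(dividends) I = 6.24·e^(−0.0330·5/12) + 3.62·e^(−0.0330·7/12) = 9.7058
Fair futures F* = (S − I)·e^(rT) = (474.56 − 9.7058)·e^0.049500 = 464.8542 × 1.050746 = 488.4437
Market HK$478.36 < fair 488.4437: forward underpriced → reverse cash-and-carry (short the stock, invest proceeds at r, pay the dividends, go long the forward).
Profit at T = |F_mkt − F*| = |478.36 − 488.4437| = HK$10.08 per share

HK$10.08 per share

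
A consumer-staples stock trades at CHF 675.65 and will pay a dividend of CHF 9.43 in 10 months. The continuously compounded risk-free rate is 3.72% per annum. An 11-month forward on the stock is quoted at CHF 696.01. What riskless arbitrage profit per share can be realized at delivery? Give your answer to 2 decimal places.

PV(dividends) I = 9.43·e^(−0.0372·10/12) = 9.1422
Fair forward F* = (S − I)·e^(rT) = (675.65 − 9.1422)·e^0.034100 = 666.5078 × 1.034688 = 689.6276
Market CHF 696.01 > fair 689.6276: forward overpriced → cash-and-carry (borrow at r, buy the stock and collect the dividends, short the forward).
Profit at T = |F_mkt − F*| = |696.01 − 689.6276| = CHF 6.38 per share

CHF 6.38 per share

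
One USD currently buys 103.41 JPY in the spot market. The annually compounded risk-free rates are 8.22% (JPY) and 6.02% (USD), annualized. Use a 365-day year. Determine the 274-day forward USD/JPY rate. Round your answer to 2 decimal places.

105.02

By covered interest parity, F = S · (1+r_JPY)^T / (1+r_USD)^T
= 103.41 × 1.061095 / 1.044860 = 103.41 × 1.015538
F = 105.02 JPY per USD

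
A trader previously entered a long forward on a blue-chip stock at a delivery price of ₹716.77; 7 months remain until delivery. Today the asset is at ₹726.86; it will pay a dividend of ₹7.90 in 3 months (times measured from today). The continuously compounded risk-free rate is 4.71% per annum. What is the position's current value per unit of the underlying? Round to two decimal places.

₹21.71

PV(remaining dividends) I = 7.90·e^(−0.0471·3/12) = 7.8075
Current forward F = (S − I)·e^(rT) = (726.86 − 7.8075)·e^(0.0471·7/12) = 719.0525 × 1.027856 = 739.0824
Value (long) = (F − K)·e^(−rT) = (739.0824 − 716.77) × 0.972899 = 21.7077
Value = ₹21.71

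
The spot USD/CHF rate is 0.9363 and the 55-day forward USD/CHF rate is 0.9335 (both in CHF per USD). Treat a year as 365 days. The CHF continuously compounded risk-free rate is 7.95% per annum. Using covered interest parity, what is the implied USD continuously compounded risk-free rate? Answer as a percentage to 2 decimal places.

9.94%

F = S·e^((r_CHF − r_USD)T) ⇒ r_USD = r_CHF − ln(F/S)/T
ln(0.9335/0.9363) = -0.002995; /(55/365) = -0.019876
r_USD = 0.0795 + 0.019876 = 0.099376
r_USD = 9.94%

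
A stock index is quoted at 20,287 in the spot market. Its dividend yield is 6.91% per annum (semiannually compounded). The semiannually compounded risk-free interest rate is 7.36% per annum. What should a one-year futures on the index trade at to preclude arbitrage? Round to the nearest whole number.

20,375

F = S · (1+r/2)^(2T) / (1+q/2)^(2T)
= 20287 × 1.074954 / 1.070294 = 20287 × 1.004354
F = 20,375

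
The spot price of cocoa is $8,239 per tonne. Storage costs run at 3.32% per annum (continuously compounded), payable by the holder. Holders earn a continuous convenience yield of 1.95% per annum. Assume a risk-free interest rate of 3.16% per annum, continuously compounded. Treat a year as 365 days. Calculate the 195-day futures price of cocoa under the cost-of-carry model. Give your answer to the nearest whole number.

Net carry = r + u − y = 0.0316 + 0.0332 − 0.0195 = 0.0453
F = S·e^((r+u−y)T) = 8239 · e^(0.0453 × 195/365) = 8239 · e^0.024201
= 8239 × 1.024496 = $8,441 per tonne

$8,441 per tonne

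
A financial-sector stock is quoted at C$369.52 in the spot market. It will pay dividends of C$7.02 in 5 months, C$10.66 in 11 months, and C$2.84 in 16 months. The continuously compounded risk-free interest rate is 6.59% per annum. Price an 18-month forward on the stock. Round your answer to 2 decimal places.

C$386.42

PV(dividends) I = 7.02·e^(−0.0659·5/12) + 10.66·e^(−0.0659·11/12) + 2.84·e^(−0.0659·16/12)
I = 6.8299 + 10.0351 + 2.6011 = 19.4661
F = (S − I)·e^(rT) = (369.52 − 19.4661) · e^(0.0659·18/12)
= 350.0539 · e^0.098850 = 350.0539 × 1.103901 = C$386.42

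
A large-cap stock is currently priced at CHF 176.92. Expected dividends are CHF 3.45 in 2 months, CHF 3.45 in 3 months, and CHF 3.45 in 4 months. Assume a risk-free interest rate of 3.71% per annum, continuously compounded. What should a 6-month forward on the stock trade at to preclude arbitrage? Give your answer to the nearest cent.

CHF 169.79

PV(dividends) I = 3.45·e^(−0.0371·2/12) + 3.45·e^(−0.0371·3/12) + 3.45·e^(−0.0371·4/12)
I = 3.4287 + 3.4181 + 3.4076 = 10.2544
F = (S − I)·e^(rT) = (176.92 − 10.2544) · e^(0.0371·6/12)
= 166.6656 · e^0.018550 = 166.6656 × 1.018723 = CHF 169.79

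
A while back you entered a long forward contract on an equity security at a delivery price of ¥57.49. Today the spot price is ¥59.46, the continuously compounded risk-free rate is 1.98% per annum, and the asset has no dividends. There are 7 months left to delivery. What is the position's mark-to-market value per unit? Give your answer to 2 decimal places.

¥2.63

Current fair forward for the remaining 7 months: F = S·e^(r·T), r = 0.0198
F = 59.46 · e^(0.0198 × 7/12) = 59.46 × 1.011617 = 60.1507
Value of long forward = (F − K)·e^(−rT) = (60.1507 − 57.49) · e^(−0.0198·7/12)
= 2.6607 × 0.988516 = 2.63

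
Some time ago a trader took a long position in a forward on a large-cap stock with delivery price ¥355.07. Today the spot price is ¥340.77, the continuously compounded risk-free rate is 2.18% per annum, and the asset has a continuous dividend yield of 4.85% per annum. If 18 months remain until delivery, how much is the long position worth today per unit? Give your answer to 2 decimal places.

-¥26.79

Current fair forward for the remaining 18 months: F = S·e^((r − q)·T), (r − q) = 0.0218 − 0.0485 = -0.0267
F = 340.77 · e^(-0.0267 × 18/12) = 340.77 × 0.960741 = 327.3917
Value of long forward = (F − K)·e^(−rT) = (327.3917 − 355.07) · e^(−0.0218·18/12)
= -27.6783 × 0.967829 = -26.79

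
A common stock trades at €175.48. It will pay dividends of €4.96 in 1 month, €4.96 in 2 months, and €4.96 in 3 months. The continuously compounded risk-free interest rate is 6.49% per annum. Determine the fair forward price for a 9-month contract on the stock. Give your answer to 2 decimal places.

PV(dividends) I = 4.96·e^(−0.0649·1/12) + 4.96·e^(−0.0649·2/12) + 4.96·e^(−0.0649·3/12)
I = 4.9332 + 4.9066 + 4.8802 = 14.7200
F = (S − I)·e^(rT) = (175.48 − 14.7200) · e^(0.0649·9/12)
= 160.7600 · e^0.048675 = 160.7600 × 1.049879 = €168.78

€168.78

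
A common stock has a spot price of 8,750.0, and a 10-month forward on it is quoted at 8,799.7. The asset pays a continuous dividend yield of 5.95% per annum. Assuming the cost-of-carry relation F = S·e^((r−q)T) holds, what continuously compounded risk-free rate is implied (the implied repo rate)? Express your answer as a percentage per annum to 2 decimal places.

6.63%

From F = S·e^((r−q)T): (r − q) = ln(F/S)/T
ln(8799.7/8750.0) = ln(1.005680) = 0.005664
(r − q) = 0.005664 / (10/12) = 0.006797
r = ln(F/S)/T + q = 0.006797 + 0.0595 = 0.066297
r = 6.63%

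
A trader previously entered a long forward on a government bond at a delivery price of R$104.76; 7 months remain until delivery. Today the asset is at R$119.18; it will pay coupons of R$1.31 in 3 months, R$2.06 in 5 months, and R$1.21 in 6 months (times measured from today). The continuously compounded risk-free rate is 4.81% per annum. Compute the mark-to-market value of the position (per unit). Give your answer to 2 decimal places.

PV(remaining coupons) I = 1.31·e^(−0.0481·3/12) + 2.06·e^(−0.0481·5/12) + 1.21·e^(−0.0481·6/12) = 4.4947
Current forward F = (S − I)·e^(rT) = (119.18 − 4.4947)·e^(0.0481·7/12) = 114.6853 × 1.028456 = 117.9488
Value (long) = (F − K)·e^(−rT) = (117.9488 − 104.76) × 0.972332 = 12.8239
Value = R$12.82

R$12.82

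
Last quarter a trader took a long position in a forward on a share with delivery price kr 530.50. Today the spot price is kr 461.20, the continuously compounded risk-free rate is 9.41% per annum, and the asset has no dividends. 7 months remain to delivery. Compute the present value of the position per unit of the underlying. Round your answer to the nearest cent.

-kr 40.96

Current fair forward for the remaining 7 months: F = S·e^(r·T), r = 0.0941
F = 461.20 · e^(0.0941 × 7/12) = 461.20 × 1.056426 = 487.2237
Value of long forward = (F − K)·e^(−rT) = (487.2237 − 530.50) · e^(−0.0941·7/12)
= -43.2763 × 0.946588 = -40.96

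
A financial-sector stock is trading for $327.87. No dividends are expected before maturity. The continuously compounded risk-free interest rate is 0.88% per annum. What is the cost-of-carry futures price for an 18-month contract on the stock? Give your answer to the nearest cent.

$332.23

F = S·e^(rT) = 327.87 · e^(0.0088 × 18/12)
= 327.87 · e^0.013200 = 327.87 × 1.013288
F = $332.23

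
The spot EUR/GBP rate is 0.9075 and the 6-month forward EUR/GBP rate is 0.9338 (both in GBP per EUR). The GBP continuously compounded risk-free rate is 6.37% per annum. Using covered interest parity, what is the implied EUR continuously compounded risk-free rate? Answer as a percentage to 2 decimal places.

F = S·e^((r_GBP − r_EUR)T) ⇒ r_EUR = r_GBP − ln(F/S)/T
ln(0.9338/0.9075) = 0.028569; /(6/12) = 0.057138
r_EUR = 0.0637 − 0.057138 = 0.006562
r_EUR = 0.66%

0.66%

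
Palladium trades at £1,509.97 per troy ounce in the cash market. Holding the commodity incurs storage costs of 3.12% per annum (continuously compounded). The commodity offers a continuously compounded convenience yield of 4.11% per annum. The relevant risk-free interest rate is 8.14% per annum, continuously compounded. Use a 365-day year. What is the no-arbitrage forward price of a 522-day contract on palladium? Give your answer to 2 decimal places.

£1,672.54 per troy ounce

Net carry = r + u − y = 0.0814 + 0.0312 − 0.0411 = 0.0715
F = S·e^((r+u−y)T) = 1509.97 · e^(0.0715 × 522/365) = 1509.97 · e^0.10225479
= 1509.97 × 1.10766566 = £1,672.54 per troy ounce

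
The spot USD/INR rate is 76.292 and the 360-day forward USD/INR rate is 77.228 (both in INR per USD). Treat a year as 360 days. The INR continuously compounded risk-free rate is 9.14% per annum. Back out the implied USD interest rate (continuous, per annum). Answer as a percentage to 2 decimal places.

F = S·e^((r_INR − r_USD)T) ⇒ r_USD = r_INR − ln(F/S)/T
ln(77.228/76.292) = 0.012194; /(360/360) = 0.012194
r_USD = 0.0914 − 0.012194 = 0.079206
r_USD = 7.92%

7.92%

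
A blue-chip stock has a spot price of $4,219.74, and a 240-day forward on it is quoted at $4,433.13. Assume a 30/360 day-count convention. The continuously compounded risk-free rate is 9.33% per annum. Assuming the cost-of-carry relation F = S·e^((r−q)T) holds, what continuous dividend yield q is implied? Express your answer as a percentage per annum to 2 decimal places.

1.93%

From F = S·e^((r−q)T): (r − q) = ln(F/S)/T
ln(4433.13/4219.74) = ln(1.050569) = 0.049332
(r − q) = 0.049332 / (240/360) = 0.073998
q = r − ln(F/S)/T = 0.0933 − 0.073998 = 0.019302
q = 1.93%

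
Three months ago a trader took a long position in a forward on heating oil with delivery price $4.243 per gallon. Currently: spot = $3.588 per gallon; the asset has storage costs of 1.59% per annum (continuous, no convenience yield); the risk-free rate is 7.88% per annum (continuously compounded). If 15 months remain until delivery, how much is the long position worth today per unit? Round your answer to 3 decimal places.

-$0.185 per gallon

Current fair forward for the remaining 15 months: F = S·e^((r + u)·T), (r + u) = 0.0788 + 0.0159 = 0.0947
F = 3.588 · e^(0.0947 × 15/12) = 3.588 × 1.125666 = 4.0389
Value of long forward = (F − K)·e^(−rT) = (4.0389 − 4.243) · e^(−0.0788·15/12)
= -0.2041 × 0.906196 = -0.185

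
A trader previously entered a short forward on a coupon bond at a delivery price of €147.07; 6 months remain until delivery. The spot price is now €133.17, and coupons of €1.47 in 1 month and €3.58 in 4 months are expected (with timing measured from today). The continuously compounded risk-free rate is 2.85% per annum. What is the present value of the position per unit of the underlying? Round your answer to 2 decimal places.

PV(remaining coupons) I = 1.47·e^(−0.0285·1/12) + 3.58·e^(−0.0285·4/12) = 5.0127
Current forward F = (S − I)·e^(rT) = (133.17 − 5.0127)·e^(0.0285·6/12) = 128.1573 × 1.014352 = 129.9966
Value (long) = (F − K)·e^(−rT) = (129.9966 − 147.07) × 0.985851 = -16.8318
Short position value = −(long value) = €16.83

€16.83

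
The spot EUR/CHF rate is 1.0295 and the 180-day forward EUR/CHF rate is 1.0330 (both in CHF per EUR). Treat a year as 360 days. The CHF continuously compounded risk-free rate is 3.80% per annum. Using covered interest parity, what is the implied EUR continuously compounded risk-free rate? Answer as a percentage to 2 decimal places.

3.12%

F = S·e^((r_CHF − r_EUR)T) ⇒ r_EUR = r_CHF − ln(F/S)/T
ln(1.0330/1.0295) = 0.003394; /(180/360) = 0.006788
r_EUR = 0.0380 − 0.006788 = 0.031212
r_EUR = 3.12%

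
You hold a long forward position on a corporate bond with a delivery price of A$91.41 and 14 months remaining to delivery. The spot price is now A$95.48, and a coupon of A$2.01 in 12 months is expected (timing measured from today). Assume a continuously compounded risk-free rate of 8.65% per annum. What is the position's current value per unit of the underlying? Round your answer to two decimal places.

A$11.00

PV(remaining coupons) I = 2.01·e^(−0.0865·12/12) = 1.8434
Current forward F = (S − I)·e^(rT) = (95.48 − 1.8434)·e^(0.0865·14/12) = 93.6366 × 1.106184 = 103.5793
Value (long) = (F − K)·e^(−rT) = (103.5793 − 91.41) × 0.904008 = 11.0011
Value = A$11.00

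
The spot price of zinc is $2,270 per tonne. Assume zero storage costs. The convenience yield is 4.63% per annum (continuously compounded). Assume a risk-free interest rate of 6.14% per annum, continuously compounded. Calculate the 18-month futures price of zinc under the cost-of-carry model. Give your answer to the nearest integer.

Net carry = r + u − y = 0.0614 + 0.0000 − 0.0463 = 0.0151
F = S·e^((r+u−y)T) = 2270 · e^(0.0151 × 18/12) = 2270 · e^0.022650
= 2270 × 1.022908 = $2,322 per tonne

$2,322 per tonne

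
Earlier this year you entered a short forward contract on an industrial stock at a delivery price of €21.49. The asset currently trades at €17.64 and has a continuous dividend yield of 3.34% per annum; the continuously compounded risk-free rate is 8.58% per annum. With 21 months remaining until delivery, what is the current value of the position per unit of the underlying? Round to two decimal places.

Current fair forward for the remaining 21 months: F = S·e^((r − q)·T), (r − q) = 0.0858 − 0.0334 = 0.0524
F = 17.64 · e^(0.0524 × 21/12) = 17.64 × 1.096036 = 19.3341
Value of long forward = (F − K)·e^(−rT) = (19.3341 − 21.49) · e^(−0.0858·21/12)
= -2.1559 × 0.860579 = -1.86
Short position value = −(long value) = €1.86

€1.86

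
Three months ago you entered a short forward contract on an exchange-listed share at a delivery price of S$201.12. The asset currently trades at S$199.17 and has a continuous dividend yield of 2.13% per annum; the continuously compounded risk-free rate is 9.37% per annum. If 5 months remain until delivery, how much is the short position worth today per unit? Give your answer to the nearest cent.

Current fair forward for the remaining 5 months: F = S·e^((r − q)·T), (r − q) = 0.0937 − 0.0213 = 0.0724
F = 199.17 · e^(0.0724 × 5/12) = 199.17 × 1.030626 = 205.2698
Value of long forward = (F − K)·e^(−rT) = (205.2698 − 201.12) · e^(−0.0937·5/12)
= 4.1498 × 0.961711 = 3.99
Short position value = −(long value) = -S$3.99

-S$3.99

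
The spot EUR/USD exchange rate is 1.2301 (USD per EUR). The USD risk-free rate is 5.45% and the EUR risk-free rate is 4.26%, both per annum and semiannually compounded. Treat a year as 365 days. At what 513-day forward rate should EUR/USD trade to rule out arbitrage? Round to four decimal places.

By covered interest parity, F = S · (1+r_USD/2)^(2T) / (1+r_EUR/2)^(2T)
= 1.2301 × 1.078503 / 1.061035 = 1.2301 × 1.016463
F = 1.2504 USD per EUR

1.2504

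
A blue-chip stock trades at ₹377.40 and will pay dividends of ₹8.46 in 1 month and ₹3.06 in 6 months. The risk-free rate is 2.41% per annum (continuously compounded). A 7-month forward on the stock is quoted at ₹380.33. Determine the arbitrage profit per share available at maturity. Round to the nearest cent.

₹9.22 per share

PV(dividends) I = 8.46·e^(−0.0241·1/12) + 3.06·e^(−0.0241·6/12) = 11.4664
Fair forward F* = (S − I)·e^(rT) = (377.40 − 11.4664)·e^0.014058 = 365.9336 × 1.014157 = 371.1141
Market ₹380.33 > fair 371.1141: forward overpriced → cash-and-carry (borrow at r, buy the stock and collect the dividends, short the forward).
Profit at T = |F_mkt − F*| = |380.33 − 371.1141| = ₹9.22 per share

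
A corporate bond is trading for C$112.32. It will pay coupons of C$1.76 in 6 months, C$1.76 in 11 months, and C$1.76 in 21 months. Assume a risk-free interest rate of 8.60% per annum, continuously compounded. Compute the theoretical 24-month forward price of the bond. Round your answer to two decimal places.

C$127.67

PV(coupons) I = 1.76·e^(−0.0860·6/12) + 1.76·e^(−0.0860·11/12) + 1.76·e^(−0.0860·21/12)
I = 1.6859 + 1.6266 + 1.5141 = 4.8266
F = (S − I)·e^(rT) = (112.32 − 4.8266) · e^(0.0860·24/12)
= 107.4934 · e^0.172000 = 107.4934 × 1.187678 = C$127.67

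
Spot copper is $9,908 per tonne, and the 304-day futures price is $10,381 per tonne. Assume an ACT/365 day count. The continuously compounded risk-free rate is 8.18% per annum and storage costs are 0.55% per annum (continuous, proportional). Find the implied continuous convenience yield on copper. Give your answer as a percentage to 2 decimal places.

3.13%

F = S·e^((r+u−y)T) ⇒ (r+u−y) = ln(F/S)/T
ln(10381/9908) = 0.046635; /T ⇒ 0.055993
y = r + u − ln(F/S)/T = 0.0818 + 0.0055 − 0.055993 = 0.031307
y = 3.13%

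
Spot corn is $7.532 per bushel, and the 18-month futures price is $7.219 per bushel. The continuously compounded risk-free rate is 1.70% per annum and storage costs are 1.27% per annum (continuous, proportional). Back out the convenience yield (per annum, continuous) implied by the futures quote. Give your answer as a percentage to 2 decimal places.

5.80%

F = S·e^((r+u−y)T) ⇒ (r+u−y) = ln(F/S)/T
ln(7.219/7.532) = -0.042444; /T ⇒ -0.028296
y = r + u − ln(F/S)/T = 0.0170 + 0.0127 + 0.028296 = 0.057996
y = 5.80%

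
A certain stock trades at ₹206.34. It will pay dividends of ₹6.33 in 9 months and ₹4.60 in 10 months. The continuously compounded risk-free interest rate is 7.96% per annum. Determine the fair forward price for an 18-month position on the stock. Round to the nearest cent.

₹220.94

PV(dividends) I = 6.33·e^(−0.0796·9/12) + 4.60·e^(−0.0796·10/12)
I = 5.9632 + 4.3048 = 10.2680
F = (S − I)·e^(rT) = (206.34 − 10.2680) · e^(0.0796·18/12)
= 196.0720 · e^0.119400 = 196.0720 × 1.126821 = ₹220.94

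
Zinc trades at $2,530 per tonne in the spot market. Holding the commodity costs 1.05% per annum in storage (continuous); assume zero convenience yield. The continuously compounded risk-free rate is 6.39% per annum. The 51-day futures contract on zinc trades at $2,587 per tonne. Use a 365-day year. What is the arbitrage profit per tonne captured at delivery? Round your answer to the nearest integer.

Fair futures: F* = S·e^(carry·T), with carry = (r + u) = 0.0639 + 0.0105 = 0.0744
F* = 2530 · e^(0.0744 × 51/365) = 2530 · e^0.010396 = 2530 × 1.010450 = $2556.4385
Market $2587 > fair $2556.4385: forward overpriced → cash-and-carry (buy spot, short the forward).
At maturity, profit = |F_mkt − F*| = |2587 − 2556.4385| = $31 per tonne

$31 per tonne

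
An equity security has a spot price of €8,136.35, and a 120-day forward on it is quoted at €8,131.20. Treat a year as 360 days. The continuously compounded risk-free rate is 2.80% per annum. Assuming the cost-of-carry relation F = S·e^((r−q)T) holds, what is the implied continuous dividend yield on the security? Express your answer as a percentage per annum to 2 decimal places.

From F = S·e^((r−q)T): (r − q) = ln(F/S)/T
ln(8131.20/8136.35) = ln(0.999367) = -0.000633
(r − q) = -0.000633 / (120/360) = -0.001899
q = r − ln(F/S)/T = 0.0280 + 0.001899 = 0.029899
q = 2.99%

2.99%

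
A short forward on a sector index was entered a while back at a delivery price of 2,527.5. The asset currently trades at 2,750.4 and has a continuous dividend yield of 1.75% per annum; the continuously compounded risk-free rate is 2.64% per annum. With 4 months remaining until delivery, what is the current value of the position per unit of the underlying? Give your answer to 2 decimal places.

Current fair forward for the remaining 4 months: F = S·e^((r − q)·T), (r − q) = 0.0264 − 0.0175 = 0.0089
F = 2750.4 · e^(0.0089 × 4/12) = 2750.4 × 1.00297107 = 2758.5716
Value of long forward = (F − K)·e^(−rT) = (2758.5716 − 2527.5) · e^(−0.0264·4/12)
= 231.0716 × 0.99123861 = 229.05
Short position value = −(long value) = -229.05

-229.05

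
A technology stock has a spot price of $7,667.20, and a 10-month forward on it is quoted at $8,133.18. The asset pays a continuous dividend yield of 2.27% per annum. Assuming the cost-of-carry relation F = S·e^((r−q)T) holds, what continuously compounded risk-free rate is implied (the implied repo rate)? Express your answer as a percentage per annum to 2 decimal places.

From F = S·e^((r−q)T): (r − q) = ln(F/S)/T
ln(8133.18/7667.20) = ln(1.060776) = 0.059001
(r − q) = 0.059001 / (10/12) = 0.070801
r = ln(F/S)/T + q = 0.070801 + 0.0227 = 0.093501
r = 9.35%

9.35%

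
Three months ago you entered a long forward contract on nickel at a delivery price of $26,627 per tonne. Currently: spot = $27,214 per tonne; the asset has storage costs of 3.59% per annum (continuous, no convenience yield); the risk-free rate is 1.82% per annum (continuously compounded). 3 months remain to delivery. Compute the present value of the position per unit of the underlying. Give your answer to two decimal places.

$953.22 per tonne

Current fair forward for the remaining 3 months: F = S·e^((r + u)·T), (r + u) = 0.0182 + 0.0359 = 0.0541
F = 27214 · e^(0.0541 × 3/12) = 27214 × 1.01361688 = 27584.5698
Value of long forward = (F − K)·e^(−rT) = (27584.5698 − 26627) · e^(−0.0182·3/12)
= 957.5698 × 0.99546034 = 953.22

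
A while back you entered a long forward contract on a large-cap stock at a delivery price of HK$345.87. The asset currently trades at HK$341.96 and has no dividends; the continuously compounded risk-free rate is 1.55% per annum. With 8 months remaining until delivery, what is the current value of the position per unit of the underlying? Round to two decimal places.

Current fair forward for the remaining 8 months: F = S·e^(r·T), r = 0.0155
F = 341.96 · e^(0.0155 × 8/12) = 341.96 × 1.010387 = 345.5119
Value of long forward = (F − K)·e^(−rT) = (345.5119 − 345.87) · e^(−0.0155·8/12)
= -0.3581 × 0.989720 = -0.35

-HK$0.35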